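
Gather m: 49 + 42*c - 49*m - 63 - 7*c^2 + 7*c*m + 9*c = -7*c^2 + 51*c + m*(7*c - 49) - 14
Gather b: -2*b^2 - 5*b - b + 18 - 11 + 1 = -2*b^2 - 6*b + 8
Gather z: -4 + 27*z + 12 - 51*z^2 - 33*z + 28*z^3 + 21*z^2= 28*z^3 - 30*z^2 - 6*z + 8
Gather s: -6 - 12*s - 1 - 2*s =-14*s - 7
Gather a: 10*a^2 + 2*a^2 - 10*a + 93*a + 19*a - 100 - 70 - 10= 12*a^2 + 102*a - 180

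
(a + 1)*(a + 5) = a^2 + 6*a + 5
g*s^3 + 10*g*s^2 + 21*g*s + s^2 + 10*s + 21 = (s + 3)*(s + 7)*(g*s + 1)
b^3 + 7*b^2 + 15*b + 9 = (b + 1)*(b + 3)^2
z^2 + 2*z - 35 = (z - 5)*(z + 7)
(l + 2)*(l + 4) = l^2 + 6*l + 8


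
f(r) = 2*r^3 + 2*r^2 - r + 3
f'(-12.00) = 815.00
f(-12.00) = -3153.00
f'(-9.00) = 449.00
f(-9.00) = -1284.00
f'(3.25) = 75.38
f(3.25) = 89.53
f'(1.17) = 11.89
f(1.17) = 7.77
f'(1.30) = 14.34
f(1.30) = 9.47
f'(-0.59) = -1.27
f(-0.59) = 3.88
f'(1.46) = 17.63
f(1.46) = 12.03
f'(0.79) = 5.90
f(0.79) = 4.44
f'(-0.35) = -1.66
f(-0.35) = 3.51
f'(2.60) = 49.96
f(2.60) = 49.07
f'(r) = 6*r^2 + 4*r - 1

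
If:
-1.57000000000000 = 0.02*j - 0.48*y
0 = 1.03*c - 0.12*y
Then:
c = 0.116504854368932*y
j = 24.0*y - 78.5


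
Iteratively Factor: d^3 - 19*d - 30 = (d - 5)*(d^2 + 5*d + 6) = (d - 5)*(d + 3)*(d + 2)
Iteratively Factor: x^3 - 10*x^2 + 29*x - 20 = (x - 4)*(x^2 - 6*x + 5) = (x - 4)*(x - 1)*(x - 5)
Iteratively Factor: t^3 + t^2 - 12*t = (t - 3)*(t^2 + 4*t) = t*(t - 3)*(t + 4)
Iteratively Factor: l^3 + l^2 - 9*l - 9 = (l + 1)*(l^2 - 9) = (l + 1)*(l + 3)*(l - 3)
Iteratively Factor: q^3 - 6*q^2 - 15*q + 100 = (q + 4)*(q^2 - 10*q + 25) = (q - 5)*(q + 4)*(q - 5)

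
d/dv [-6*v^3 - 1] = -18*v^2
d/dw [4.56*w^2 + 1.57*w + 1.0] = 9.12*w + 1.57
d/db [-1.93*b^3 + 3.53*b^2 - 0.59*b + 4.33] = -5.79*b^2 + 7.06*b - 0.59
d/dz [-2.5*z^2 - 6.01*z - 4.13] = -5.0*z - 6.01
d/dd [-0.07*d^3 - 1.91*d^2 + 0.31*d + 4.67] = -0.21*d^2 - 3.82*d + 0.31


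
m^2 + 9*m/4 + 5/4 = (m + 1)*(m + 5/4)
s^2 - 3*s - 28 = (s - 7)*(s + 4)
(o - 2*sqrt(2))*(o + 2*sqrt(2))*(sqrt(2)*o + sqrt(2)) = sqrt(2)*o^3 + sqrt(2)*o^2 - 8*sqrt(2)*o - 8*sqrt(2)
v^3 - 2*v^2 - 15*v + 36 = (v - 3)^2*(v + 4)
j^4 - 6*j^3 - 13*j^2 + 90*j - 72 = (j - 6)*(j - 3)*(j - 1)*(j + 4)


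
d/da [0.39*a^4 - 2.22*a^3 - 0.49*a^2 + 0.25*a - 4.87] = 1.56*a^3 - 6.66*a^2 - 0.98*a + 0.25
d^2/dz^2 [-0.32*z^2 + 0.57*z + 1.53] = -0.640000000000000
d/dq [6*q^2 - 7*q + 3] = 12*q - 7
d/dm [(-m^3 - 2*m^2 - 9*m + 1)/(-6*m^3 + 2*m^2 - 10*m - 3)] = (-14*m^4 - 88*m^3 + 65*m^2 + 8*m + 37)/(36*m^6 - 24*m^5 + 124*m^4 - 4*m^3 + 88*m^2 + 60*m + 9)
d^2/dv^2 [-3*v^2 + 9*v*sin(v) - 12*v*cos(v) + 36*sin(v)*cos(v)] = -9*v*sin(v) + 12*v*cos(v) + 24*sin(v) - 72*sin(2*v) + 18*cos(v) - 6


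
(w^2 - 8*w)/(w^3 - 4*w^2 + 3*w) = (w - 8)/(w^2 - 4*w + 3)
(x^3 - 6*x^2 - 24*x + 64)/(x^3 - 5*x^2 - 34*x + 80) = (x + 4)/(x + 5)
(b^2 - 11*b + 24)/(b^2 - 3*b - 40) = (b - 3)/(b + 5)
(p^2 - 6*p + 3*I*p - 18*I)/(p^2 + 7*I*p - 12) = (p - 6)/(p + 4*I)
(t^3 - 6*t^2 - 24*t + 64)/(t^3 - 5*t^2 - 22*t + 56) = (t - 8)/(t - 7)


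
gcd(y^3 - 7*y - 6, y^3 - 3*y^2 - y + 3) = y^2 - 2*y - 3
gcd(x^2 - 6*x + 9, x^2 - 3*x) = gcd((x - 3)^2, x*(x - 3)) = x - 3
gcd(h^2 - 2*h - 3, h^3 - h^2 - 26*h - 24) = h + 1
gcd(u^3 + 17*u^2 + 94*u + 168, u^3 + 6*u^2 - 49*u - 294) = u^2 + 13*u + 42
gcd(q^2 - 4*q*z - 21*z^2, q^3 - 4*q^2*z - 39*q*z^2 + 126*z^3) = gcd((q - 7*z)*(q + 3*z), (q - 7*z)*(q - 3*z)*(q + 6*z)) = -q + 7*z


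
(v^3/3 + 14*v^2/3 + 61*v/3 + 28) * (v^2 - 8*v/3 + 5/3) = v^5/3 + 34*v^4/9 + 76*v^3/9 - 166*v^2/9 - 367*v/9 + 140/3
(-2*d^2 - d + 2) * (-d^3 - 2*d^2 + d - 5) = 2*d^5 + 5*d^4 - 2*d^3 + 5*d^2 + 7*d - 10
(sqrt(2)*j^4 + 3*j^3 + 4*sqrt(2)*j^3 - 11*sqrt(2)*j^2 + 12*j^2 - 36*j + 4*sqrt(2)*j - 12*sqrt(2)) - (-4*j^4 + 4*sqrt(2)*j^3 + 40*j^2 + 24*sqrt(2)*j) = sqrt(2)*j^4 + 4*j^4 + 3*j^3 - 28*j^2 - 11*sqrt(2)*j^2 - 36*j - 20*sqrt(2)*j - 12*sqrt(2)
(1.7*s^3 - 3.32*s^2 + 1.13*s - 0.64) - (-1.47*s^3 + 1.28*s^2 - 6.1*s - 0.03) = 3.17*s^3 - 4.6*s^2 + 7.23*s - 0.61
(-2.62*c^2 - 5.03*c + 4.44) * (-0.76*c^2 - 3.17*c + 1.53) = 1.9912*c^4 + 12.1282*c^3 + 8.5621*c^2 - 21.7707*c + 6.7932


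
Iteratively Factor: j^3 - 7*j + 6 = (j - 1)*(j^2 + j - 6) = (j - 2)*(j - 1)*(j + 3)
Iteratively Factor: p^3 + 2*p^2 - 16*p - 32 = (p + 4)*(p^2 - 2*p - 8) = (p + 2)*(p + 4)*(p - 4)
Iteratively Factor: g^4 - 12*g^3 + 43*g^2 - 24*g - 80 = (g + 1)*(g^3 - 13*g^2 + 56*g - 80) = (g - 4)*(g + 1)*(g^2 - 9*g + 20) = (g - 5)*(g - 4)*(g + 1)*(g - 4)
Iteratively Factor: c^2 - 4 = (c + 2)*(c - 2)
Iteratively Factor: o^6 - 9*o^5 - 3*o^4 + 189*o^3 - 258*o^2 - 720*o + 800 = (o - 4)*(o^5 - 5*o^4 - 23*o^3 + 97*o^2 + 130*o - 200) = (o - 4)*(o - 1)*(o^4 - 4*o^3 - 27*o^2 + 70*o + 200) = (o - 5)*(o - 4)*(o - 1)*(o^3 + o^2 - 22*o - 40) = (o - 5)^2*(o - 4)*(o - 1)*(o^2 + 6*o + 8) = (o - 5)^2*(o - 4)*(o - 1)*(o + 2)*(o + 4)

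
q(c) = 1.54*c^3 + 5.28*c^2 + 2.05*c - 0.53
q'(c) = 4.62*c^2 + 10.56*c + 2.05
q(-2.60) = 2.77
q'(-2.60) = 5.83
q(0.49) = 1.92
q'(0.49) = 8.33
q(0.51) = 2.09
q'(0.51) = 8.64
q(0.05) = -0.41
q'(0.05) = 2.59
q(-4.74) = -55.62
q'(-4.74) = 55.80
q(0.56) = 2.54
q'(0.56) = 9.41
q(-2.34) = 3.85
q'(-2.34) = 2.64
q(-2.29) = 3.97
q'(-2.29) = 2.10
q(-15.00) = -4040.78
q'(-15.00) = 883.15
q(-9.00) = -713.96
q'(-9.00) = 281.23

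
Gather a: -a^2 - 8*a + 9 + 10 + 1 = -a^2 - 8*a + 20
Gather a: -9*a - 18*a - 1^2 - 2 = -27*a - 3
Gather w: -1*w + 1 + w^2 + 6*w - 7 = w^2 + 5*w - 6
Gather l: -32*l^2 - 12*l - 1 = -32*l^2 - 12*l - 1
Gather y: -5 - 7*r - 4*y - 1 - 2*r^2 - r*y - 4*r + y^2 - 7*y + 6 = -2*r^2 - 11*r + y^2 + y*(-r - 11)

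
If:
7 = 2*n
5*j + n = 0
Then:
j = -7/10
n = 7/2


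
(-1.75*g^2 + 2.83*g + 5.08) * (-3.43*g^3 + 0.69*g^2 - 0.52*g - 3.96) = 6.0025*g^5 - 10.9144*g^4 - 14.5617*g^3 + 8.9636*g^2 - 13.8484*g - 20.1168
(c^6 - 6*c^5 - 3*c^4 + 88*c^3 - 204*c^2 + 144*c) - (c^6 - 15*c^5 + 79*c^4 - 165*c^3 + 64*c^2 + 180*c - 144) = 9*c^5 - 82*c^4 + 253*c^3 - 268*c^2 - 36*c + 144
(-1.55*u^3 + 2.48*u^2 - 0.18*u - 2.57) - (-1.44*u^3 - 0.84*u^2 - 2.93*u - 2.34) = -0.11*u^3 + 3.32*u^2 + 2.75*u - 0.23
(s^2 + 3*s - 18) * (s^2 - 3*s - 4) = s^4 - 31*s^2 + 42*s + 72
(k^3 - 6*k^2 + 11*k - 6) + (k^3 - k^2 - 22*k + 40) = 2*k^3 - 7*k^2 - 11*k + 34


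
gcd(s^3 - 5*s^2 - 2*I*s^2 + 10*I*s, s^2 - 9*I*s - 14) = s - 2*I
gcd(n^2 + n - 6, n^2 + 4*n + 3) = n + 3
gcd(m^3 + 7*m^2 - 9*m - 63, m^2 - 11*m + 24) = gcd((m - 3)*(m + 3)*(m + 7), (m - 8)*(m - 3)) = m - 3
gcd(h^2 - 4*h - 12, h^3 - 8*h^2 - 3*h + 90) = h - 6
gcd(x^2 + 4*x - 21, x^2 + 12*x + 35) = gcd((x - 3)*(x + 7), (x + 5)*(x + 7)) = x + 7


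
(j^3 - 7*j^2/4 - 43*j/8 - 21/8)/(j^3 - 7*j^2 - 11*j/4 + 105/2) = (4*j^2 + 7*j + 3)/(2*(2*j^2 - 7*j - 30))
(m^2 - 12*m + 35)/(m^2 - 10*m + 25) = (m - 7)/(m - 5)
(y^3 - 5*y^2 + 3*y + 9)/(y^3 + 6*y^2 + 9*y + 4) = (y^2 - 6*y + 9)/(y^2 + 5*y + 4)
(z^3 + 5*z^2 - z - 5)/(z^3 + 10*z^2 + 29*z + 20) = (z - 1)/(z + 4)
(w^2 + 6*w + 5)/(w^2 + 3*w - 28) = (w^2 + 6*w + 5)/(w^2 + 3*w - 28)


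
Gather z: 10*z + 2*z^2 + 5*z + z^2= 3*z^2 + 15*z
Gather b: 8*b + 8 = 8*b + 8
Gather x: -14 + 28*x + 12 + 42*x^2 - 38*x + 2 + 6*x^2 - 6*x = 48*x^2 - 16*x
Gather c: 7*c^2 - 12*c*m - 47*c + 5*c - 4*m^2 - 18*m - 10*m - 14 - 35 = 7*c^2 + c*(-12*m - 42) - 4*m^2 - 28*m - 49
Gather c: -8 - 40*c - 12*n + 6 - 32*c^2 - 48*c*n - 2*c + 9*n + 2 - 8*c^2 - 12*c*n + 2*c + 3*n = -40*c^2 + c*(-60*n - 40)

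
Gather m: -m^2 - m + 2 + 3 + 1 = -m^2 - m + 6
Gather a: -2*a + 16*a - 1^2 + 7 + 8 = 14*a + 14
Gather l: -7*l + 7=7 - 7*l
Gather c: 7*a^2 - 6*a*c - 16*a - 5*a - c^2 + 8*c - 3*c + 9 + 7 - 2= 7*a^2 - 21*a - c^2 + c*(5 - 6*a) + 14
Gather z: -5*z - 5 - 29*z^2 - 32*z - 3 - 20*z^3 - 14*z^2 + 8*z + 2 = -20*z^3 - 43*z^2 - 29*z - 6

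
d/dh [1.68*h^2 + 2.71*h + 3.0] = 3.36*h + 2.71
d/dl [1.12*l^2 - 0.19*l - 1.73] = 2.24*l - 0.19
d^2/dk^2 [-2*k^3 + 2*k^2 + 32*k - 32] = 4 - 12*k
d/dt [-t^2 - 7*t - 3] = -2*t - 7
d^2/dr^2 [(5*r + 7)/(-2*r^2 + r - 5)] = 2*(-(4*r - 1)^2*(5*r + 7) + 3*(10*r + 3)*(2*r^2 - r + 5))/(2*r^2 - r + 5)^3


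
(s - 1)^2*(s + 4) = s^3 + 2*s^2 - 7*s + 4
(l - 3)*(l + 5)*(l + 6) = l^3 + 8*l^2 - 3*l - 90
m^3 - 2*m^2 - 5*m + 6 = (m - 3)*(m - 1)*(m + 2)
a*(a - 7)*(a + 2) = a^3 - 5*a^2 - 14*a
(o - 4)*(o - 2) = o^2 - 6*o + 8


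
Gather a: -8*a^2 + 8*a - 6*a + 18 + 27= -8*a^2 + 2*a + 45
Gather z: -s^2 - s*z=-s^2 - s*z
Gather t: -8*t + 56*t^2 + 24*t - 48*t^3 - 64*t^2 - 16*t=-48*t^3 - 8*t^2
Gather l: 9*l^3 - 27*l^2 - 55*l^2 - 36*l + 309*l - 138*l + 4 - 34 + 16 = 9*l^3 - 82*l^2 + 135*l - 14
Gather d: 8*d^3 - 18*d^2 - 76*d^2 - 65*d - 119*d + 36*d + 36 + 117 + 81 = 8*d^3 - 94*d^2 - 148*d + 234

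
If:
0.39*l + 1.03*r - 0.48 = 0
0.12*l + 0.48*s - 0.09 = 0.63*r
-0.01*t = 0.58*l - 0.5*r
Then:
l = 0.302877334679455 - 0.0129984856133266*t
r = 0.00492175668854114*t + 0.351337708228168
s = 0.0097094270570419*t + 0.572911408379606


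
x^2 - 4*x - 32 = (x - 8)*(x + 4)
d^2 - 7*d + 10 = (d - 5)*(d - 2)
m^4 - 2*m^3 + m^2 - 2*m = m*(m - 2)*(m - I)*(m + I)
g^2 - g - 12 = (g - 4)*(g + 3)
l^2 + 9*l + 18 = (l + 3)*(l + 6)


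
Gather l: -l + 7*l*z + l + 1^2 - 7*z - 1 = 7*l*z - 7*z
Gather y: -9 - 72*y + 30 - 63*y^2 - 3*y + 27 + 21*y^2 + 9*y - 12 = -42*y^2 - 66*y + 36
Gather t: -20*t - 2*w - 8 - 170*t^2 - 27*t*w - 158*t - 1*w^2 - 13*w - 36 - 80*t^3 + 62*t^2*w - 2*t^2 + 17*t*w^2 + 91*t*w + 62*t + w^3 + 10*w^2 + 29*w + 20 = -80*t^3 + t^2*(62*w - 172) + t*(17*w^2 + 64*w - 116) + w^3 + 9*w^2 + 14*w - 24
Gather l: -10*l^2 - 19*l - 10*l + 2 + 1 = -10*l^2 - 29*l + 3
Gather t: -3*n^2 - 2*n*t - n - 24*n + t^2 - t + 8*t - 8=-3*n^2 - 25*n + t^2 + t*(7 - 2*n) - 8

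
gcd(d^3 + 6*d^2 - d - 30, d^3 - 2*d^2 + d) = 1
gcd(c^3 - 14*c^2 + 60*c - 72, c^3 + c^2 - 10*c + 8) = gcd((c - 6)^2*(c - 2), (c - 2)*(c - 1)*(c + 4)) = c - 2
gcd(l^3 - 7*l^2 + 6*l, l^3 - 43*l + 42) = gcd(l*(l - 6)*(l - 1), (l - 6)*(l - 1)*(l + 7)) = l^2 - 7*l + 6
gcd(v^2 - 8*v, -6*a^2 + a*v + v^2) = 1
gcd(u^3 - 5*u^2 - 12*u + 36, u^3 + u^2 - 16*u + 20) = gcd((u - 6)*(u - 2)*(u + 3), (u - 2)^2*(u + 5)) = u - 2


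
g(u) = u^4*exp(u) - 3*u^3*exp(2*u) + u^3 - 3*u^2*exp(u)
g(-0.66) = -0.63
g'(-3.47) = 35.10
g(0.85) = -13.32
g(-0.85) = -0.98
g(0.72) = -7.00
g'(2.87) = -65031.51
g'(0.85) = -63.63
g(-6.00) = -213.05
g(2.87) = -21276.17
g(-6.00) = -213.05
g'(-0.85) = 2.08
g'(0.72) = -36.04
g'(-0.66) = 1.60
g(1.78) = -586.13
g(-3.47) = -38.27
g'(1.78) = -2109.46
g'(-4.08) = 49.67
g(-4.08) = -64.02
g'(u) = u^4*exp(u) - 6*u^3*exp(2*u) + 4*u^3*exp(u) - 9*u^2*exp(2*u) - 3*u^2*exp(u) + 3*u^2 - 6*u*exp(u)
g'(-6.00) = 108.90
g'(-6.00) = 108.90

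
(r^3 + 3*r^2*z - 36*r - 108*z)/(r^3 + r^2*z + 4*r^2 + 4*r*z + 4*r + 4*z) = (r^3 + 3*r^2*z - 36*r - 108*z)/(r^3 + r^2*z + 4*r^2 + 4*r*z + 4*r + 4*z)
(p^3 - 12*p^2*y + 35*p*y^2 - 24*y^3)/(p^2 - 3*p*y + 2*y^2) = (-p^2 + 11*p*y - 24*y^2)/(-p + 2*y)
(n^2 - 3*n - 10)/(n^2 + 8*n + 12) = (n - 5)/(n + 6)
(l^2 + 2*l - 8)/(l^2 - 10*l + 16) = (l + 4)/(l - 8)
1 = 1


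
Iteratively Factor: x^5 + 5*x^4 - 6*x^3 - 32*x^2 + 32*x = (x - 2)*(x^4 + 7*x^3 + 8*x^2 - 16*x) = (x - 2)*(x + 4)*(x^3 + 3*x^2 - 4*x) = (x - 2)*(x - 1)*(x + 4)*(x^2 + 4*x) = (x - 2)*(x - 1)*(x + 4)^2*(x)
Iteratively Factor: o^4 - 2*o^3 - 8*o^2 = (o + 2)*(o^3 - 4*o^2) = (o - 4)*(o + 2)*(o^2) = o*(o - 4)*(o + 2)*(o)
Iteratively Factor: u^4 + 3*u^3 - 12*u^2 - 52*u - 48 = (u + 2)*(u^3 + u^2 - 14*u - 24) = (u - 4)*(u + 2)*(u^2 + 5*u + 6) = (u - 4)*(u + 2)*(u + 3)*(u + 2)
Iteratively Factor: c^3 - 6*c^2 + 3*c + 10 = (c + 1)*(c^2 - 7*c + 10) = (c - 5)*(c + 1)*(c - 2)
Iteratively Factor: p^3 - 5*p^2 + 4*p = (p)*(p^2 - 5*p + 4) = p*(p - 4)*(p - 1)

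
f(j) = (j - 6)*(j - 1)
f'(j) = 2*j - 7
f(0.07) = 5.51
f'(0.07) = -6.86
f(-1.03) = 14.27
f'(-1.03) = -9.06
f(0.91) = 0.46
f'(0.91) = -5.18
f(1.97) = -3.91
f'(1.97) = -3.06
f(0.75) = 1.31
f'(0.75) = -5.50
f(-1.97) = 23.67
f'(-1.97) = -10.94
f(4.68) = -4.86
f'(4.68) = 2.36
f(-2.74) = 32.69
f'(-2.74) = -12.48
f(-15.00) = 336.00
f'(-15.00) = -37.00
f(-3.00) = 36.00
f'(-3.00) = -13.00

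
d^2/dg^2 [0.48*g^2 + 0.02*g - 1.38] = 0.960000000000000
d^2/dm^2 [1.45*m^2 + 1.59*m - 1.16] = 2.90000000000000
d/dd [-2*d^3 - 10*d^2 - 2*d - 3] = -6*d^2 - 20*d - 2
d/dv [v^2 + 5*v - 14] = 2*v + 5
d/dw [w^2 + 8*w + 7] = 2*w + 8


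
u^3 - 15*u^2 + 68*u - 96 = (u - 8)*(u - 4)*(u - 3)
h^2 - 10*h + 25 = (h - 5)^2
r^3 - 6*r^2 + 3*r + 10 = (r - 5)*(r - 2)*(r + 1)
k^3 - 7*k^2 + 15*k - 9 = (k - 3)^2*(k - 1)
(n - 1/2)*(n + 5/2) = n^2 + 2*n - 5/4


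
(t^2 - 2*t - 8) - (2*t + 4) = t^2 - 4*t - 12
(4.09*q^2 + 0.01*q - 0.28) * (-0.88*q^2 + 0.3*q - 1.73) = -3.5992*q^4 + 1.2182*q^3 - 6.8263*q^2 - 0.1013*q + 0.4844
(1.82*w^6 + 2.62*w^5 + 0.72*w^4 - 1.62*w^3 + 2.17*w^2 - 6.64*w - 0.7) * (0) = 0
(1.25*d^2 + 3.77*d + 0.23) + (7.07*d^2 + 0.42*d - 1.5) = 8.32*d^2 + 4.19*d - 1.27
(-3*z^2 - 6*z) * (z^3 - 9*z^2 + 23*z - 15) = -3*z^5 + 21*z^4 - 15*z^3 - 93*z^2 + 90*z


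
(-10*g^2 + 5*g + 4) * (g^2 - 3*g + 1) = -10*g^4 + 35*g^3 - 21*g^2 - 7*g + 4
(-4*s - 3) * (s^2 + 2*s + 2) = -4*s^3 - 11*s^2 - 14*s - 6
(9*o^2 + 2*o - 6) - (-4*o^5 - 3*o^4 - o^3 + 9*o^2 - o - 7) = 4*o^5 + 3*o^4 + o^3 + 3*o + 1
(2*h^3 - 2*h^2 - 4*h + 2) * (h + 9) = 2*h^4 + 16*h^3 - 22*h^2 - 34*h + 18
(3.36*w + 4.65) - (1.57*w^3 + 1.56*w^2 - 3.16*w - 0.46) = -1.57*w^3 - 1.56*w^2 + 6.52*w + 5.11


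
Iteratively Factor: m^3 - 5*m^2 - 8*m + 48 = (m - 4)*(m^2 - m - 12) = (m - 4)^2*(m + 3)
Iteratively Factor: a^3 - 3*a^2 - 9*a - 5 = (a + 1)*(a^2 - 4*a - 5) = (a - 5)*(a + 1)*(a + 1)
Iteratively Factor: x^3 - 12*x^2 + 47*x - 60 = (x - 4)*(x^2 - 8*x + 15) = (x - 5)*(x - 4)*(x - 3)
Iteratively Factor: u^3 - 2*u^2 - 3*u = (u + 1)*(u^2 - 3*u) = u*(u + 1)*(u - 3)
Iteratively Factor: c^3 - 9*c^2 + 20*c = (c - 5)*(c^2 - 4*c) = (c - 5)*(c - 4)*(c)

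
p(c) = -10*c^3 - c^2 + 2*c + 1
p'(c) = -30*c^2 - 2*c + 2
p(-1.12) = 11.55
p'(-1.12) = -33.39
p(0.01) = 1.02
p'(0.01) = 1.98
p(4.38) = -849.70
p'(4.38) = -582.29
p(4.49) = -915.37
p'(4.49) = -611.78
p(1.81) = -57.95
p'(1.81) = -99.90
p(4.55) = -952.57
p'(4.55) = -628.18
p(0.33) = 1.19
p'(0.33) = -1.93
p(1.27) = -18.56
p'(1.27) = -48.93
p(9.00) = -7352.00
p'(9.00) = -2446.00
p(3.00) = -272.00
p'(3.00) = -274.00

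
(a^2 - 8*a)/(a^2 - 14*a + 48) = a/(a - 6)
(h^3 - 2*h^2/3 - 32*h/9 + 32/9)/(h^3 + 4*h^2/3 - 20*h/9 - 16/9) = (3*h - 4)/(3*h + 2)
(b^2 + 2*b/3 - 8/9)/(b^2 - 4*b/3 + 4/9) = (3*b + 4)/(3*b - 2)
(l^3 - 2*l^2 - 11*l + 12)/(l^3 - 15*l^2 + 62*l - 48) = (l^2 - l - 12)/(l^2 - 14*l + 48)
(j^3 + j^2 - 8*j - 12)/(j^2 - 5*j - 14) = (j^2 - j - 6)/(j - 7)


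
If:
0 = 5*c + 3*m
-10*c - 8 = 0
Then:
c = -4/5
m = 4/3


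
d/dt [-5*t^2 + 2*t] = 2 - 10*t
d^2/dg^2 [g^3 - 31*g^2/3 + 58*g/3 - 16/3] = 6*g - 62/3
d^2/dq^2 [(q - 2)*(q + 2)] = 2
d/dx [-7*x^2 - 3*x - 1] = -14*x - 3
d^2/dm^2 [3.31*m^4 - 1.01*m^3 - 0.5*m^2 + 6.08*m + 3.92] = 39.72*m^2 - 6.06*m - 1.0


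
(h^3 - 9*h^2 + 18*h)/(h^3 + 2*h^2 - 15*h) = (h - 6)/(h + 5)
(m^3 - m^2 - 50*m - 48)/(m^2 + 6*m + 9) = (m^3 - m^2 - 50*m - 48)/(m^2 + 6*m + 9)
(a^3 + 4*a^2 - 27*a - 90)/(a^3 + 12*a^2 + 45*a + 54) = (a - 5)/(a + 3)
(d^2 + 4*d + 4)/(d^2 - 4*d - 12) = (d + 2)/(d - 6)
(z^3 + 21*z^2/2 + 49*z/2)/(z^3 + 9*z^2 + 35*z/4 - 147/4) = 2*z/(2*z - 3)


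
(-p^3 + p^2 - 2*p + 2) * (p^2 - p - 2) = -p^5 + 2*p^4 - p^3 + 2*p^2 + 2*p - 4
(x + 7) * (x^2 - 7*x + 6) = x^3 - 43*x + 42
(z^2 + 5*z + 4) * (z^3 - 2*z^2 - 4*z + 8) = z^5 + 3*z^4 - 10*z^3 - 20*z^2 + 24*z + 32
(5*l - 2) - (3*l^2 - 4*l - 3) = -3*l^2 + 9*l + 1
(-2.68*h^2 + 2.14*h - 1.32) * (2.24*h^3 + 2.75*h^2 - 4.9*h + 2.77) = -6.0032*h^5 - 2.5764*h^4 + 16.0602*h^3 - 21.5396*h^2 + 12.3958*h - 3.6564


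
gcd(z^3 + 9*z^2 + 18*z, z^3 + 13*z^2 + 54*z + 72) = z^2 + 9*z + 18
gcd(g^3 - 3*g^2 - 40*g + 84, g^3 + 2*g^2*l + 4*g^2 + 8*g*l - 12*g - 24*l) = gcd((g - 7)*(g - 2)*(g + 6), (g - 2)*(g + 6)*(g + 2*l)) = g^2 + 4*g - 12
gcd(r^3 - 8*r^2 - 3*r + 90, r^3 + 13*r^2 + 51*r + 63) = r + 3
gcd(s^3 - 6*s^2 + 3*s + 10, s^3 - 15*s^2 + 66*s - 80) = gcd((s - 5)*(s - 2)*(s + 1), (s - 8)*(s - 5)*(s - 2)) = s^2 - 7*s + 10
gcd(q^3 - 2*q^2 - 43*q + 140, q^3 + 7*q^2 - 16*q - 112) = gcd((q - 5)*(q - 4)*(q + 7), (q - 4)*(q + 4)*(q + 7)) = q^2 + 3*q - 28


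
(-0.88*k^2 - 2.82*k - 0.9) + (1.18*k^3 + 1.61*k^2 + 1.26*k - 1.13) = 1.18*k^3 + 0.73*k^2 - 1.56*k - 2.03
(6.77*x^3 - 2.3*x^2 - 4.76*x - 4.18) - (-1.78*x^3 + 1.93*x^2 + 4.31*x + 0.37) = 8.55*x^3 - 4.23*x^2 - 9.07*x - 4.55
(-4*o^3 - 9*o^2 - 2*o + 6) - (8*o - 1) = -4*o^3 - 9*o^2 - 10*o + 7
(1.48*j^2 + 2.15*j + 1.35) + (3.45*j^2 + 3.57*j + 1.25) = 4.93*j^2 + 5.72*j + 2.6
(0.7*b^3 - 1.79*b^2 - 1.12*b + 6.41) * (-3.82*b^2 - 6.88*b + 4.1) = -2.674*b^5 + 2.0218*b^4 + 19.4636*b^3 - 24.1196*b^2 - 48.6928*b + 26.281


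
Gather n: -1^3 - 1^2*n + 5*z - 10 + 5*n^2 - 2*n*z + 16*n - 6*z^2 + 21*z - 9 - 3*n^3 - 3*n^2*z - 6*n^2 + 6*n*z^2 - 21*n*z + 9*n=-3*n^3 + n^2*(-3*z - 1) + n*(6*z^2 - 23*z + 24) - 6*z^2 + 26*z - 20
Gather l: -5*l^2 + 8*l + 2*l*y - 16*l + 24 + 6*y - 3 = -5*l^2 + l*(2*y - 8) + 6*y + 21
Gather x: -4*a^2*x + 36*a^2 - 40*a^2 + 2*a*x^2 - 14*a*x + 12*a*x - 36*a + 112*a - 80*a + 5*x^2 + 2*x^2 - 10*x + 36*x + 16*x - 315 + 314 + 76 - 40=-4*a^2 - 4*a + x^2*(2*a + 7) + x*(-4*a^2 - 2*a + 42) + 35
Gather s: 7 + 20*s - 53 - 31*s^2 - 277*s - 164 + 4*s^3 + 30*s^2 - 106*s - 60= 4*s^3 - s^2 - 363*s - 270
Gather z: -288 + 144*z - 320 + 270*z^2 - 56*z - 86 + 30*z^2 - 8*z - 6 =300*z^2 + 80*z - 700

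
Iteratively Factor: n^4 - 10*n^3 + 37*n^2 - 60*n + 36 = (n - 3)*(n^3 - 7*n^2 + 16*n - 12) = (n - 3)^2*(n^2 - 4*n + 4) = (n - 3)^2*(n - 2)*(n - 2)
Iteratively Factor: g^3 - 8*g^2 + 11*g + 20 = (g - 4)*(g^2 - 4*g - 5) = (g - 4)*(g + 1)*(g - 5)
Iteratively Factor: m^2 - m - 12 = (m - 4)*(m + 3)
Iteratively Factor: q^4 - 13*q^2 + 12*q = (q)*(q^3 - 13*q + 12) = q*(q - 1)*(q^2 + q - 12) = q*(q - 1)*(q + 4)*(q - 3)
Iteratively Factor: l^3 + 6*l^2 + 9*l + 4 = (l + 1)*(l^2 + 5*l + 4) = (l + 1)*(l + 4)*(l + 1)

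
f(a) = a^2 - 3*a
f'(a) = 2*a - 3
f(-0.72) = 2.68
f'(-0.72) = -4.44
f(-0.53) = 1.87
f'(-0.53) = -4.06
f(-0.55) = 1.95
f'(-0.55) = -4.10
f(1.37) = -2.23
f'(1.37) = -0.26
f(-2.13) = 10.93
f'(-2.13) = -7.26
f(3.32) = 1.06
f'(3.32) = 3.64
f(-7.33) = 75.72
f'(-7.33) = -17.66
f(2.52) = -1.21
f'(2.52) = 2.04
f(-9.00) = 108.00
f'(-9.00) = -21.00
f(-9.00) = 108.00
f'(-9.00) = -21.00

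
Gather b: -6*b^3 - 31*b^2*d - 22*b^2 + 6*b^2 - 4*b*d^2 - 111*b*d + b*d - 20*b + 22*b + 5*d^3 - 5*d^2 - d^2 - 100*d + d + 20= -6*b^3 + b^2*(-31*d - 16) + b*(-4*d^2 - 110*d + 2) + 5*d^3 - 6*d^2 - 99*d + 20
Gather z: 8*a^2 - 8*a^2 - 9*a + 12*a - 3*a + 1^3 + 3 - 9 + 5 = 0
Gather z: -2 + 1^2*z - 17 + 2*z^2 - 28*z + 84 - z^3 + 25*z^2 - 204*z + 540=-z^3 + 27*z^2 - 231*z + 605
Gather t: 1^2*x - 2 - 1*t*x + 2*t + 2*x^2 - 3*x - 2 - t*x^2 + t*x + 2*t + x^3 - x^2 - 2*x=t*(4 - x^2) + x^3 + x^2 - 4*x - 4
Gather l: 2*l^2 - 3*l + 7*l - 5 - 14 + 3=2*l^2 + 4*l - 16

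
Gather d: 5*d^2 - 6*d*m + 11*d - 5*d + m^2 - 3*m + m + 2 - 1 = 5*d^2 + d*(6 - 6*m) + m^2 - 2*m + 1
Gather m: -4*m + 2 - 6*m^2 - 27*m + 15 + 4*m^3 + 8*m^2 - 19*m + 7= 4*m^3 + 2*m^2 - 50*m + 24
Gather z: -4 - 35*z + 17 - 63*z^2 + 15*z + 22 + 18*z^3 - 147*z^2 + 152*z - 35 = 18*z^3 - 210*z^2 + 132*z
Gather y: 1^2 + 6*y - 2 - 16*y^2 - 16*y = -16*y^2 - 10*y - 1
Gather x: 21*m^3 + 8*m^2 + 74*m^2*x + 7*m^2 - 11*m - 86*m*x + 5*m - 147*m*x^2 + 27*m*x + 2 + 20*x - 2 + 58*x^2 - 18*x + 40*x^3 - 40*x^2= 21*m^3 + 15*m^2 - 6*m + 40*x^3 + x^2*(18 - 147*m) + x*(74*m^2 - 59*m + 2)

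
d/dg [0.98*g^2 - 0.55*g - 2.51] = 1.96*g - 0.55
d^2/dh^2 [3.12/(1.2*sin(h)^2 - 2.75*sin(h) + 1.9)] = (-17.9712*sin(h)^4 + 30.888*sin(h)^3 + 31.8162*sin(h)^2 - 78.078*sin(h) + 32.9628)/(1.2*sin(h)^2 - 2.75*sin(h) + 1.9)^3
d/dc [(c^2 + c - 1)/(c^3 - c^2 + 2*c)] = (-c^4 - 2*c^3 + 6*c^2 - 2*c + 2)/(c^2*(c^4 - 2*c^3 + 5*c^2 - 4*c + 4))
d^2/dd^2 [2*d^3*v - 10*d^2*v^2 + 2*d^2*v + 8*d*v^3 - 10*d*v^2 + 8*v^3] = 4*v*(3*d - 5*v + 1)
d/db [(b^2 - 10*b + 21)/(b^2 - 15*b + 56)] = -5/(b^2 - 16*b + 64)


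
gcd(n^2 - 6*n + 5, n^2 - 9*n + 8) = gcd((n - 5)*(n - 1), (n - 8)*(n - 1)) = n - 1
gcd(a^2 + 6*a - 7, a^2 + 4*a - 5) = a - 1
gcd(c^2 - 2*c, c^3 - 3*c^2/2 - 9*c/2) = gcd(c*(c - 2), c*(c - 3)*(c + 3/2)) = c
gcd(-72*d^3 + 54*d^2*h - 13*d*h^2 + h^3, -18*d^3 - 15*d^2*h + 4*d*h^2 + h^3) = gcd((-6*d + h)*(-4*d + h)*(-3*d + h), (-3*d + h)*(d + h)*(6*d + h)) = 3*d - h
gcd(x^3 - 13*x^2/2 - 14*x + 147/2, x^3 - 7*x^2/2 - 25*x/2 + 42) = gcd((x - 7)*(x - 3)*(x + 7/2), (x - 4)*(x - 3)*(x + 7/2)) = x^2 + x/2 - 21/2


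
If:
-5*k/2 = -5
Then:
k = 2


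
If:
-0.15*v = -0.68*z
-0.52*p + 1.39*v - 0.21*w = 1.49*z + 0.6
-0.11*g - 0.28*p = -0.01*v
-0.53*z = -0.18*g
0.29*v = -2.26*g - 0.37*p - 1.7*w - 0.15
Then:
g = 0.27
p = -0.09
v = 0.42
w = -0.50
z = 0.09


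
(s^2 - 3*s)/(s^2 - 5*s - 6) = s*(3 - s)/(-s^2 + 5*s + 6)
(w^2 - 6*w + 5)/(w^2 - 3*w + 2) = (w - 5)/(w - 2)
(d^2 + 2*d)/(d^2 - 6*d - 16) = d/(d - 8)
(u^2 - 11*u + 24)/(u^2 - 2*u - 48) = (u - 3)/(u + 6)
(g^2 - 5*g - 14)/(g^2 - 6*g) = (g^2 - 5*g - 14)/(g*(g - 6))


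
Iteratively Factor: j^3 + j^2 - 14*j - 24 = (j + 3)*(j^2 - 2*j - 8) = (j - 4)*(j + 3)*(j + 2)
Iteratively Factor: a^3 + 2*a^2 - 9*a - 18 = (a + 3)*(a^2 - a - 6) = (a - 3)*(a + 3)*(a + 2)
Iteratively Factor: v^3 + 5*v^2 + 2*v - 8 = (v + 4)*(v^2 + v - 2) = (v - 1)*(v + 4)*(v + 2)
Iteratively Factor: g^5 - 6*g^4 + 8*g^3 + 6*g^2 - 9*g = (g + 1)*(g^4 - 7*g^3 + 15*g^2 - 9*g) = (g - 1)*(g + 1)*(g^3 - 6*g^2 + 9*g) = g*(g - 1)*(g + 1)*(g^2 - 6*g + 9) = g*(g - 3)*(g - 1)*(g + 1)*(g - 3)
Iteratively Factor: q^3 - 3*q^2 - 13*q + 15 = (q - 1)*(q^2 - 2*q - 15) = (q - 5)*(q - 1)*(q + 3)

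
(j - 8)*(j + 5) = j^2 - 3*j - 40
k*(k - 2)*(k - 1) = k^3 - 3*k^2 + 2*k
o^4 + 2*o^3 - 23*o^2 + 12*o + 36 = (o - 3)*(o - 2)*(o + 1)*(o + 6)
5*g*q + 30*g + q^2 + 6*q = (5*g + q)*(q + 6)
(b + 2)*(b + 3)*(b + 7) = b^3 + 12*b^2 + 41*b + 42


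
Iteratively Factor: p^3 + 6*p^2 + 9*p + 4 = (p + 4)*(p^2 + 2*p + 1) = (p + 1)*(p + 4)*(p + 1)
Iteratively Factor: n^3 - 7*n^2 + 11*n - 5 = (n - 1)*(n^2 - 6*n + 5) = (n - 1)^2*(n - 5)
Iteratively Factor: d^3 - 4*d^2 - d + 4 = (d - 1)*(d^2 - 3*d - 4) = (d - 1)*(d + 1)*(d - 4)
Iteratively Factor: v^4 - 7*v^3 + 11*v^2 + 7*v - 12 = (v - 4)*(v^3 - 3*v^2 - v + 3) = (v - 4)*(v - 1)*(v^2 - 2*v - 3) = (v - 4)*(v - 3)*(v - 1)*(v + 1)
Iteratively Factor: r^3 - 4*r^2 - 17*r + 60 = (r - 5)*(r^2 + r - 12) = (r - 5)*(r - 3)*(r + 4)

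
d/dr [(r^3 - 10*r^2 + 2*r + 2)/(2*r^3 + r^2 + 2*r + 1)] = (21*r^4 - 4*r^3 - 31*r^2 - 24*r - 2)/(4*r^6 + 4*r^5 + 9*r^4 + 8*r^3 + 6*r^2 + 4*r + 1)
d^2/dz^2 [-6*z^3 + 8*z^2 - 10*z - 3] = 16 - 36*z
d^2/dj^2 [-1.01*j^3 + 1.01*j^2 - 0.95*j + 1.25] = 2.02 - 6.06*j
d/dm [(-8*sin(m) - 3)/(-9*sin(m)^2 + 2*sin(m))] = 6*(-12*cos(m) - 9/tan(m) + cos(m)/sin(m)^2)/(9*sin(m) - 2)^2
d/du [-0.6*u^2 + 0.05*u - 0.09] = 0.05 - 1.2*u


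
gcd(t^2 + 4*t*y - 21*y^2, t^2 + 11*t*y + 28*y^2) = t + 7*y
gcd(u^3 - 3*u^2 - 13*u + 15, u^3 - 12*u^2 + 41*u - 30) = u^2 - 6*u + 5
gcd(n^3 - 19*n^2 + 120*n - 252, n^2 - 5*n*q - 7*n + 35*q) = n - 7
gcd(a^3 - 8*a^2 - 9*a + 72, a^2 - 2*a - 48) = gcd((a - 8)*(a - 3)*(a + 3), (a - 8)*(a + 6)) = a - 8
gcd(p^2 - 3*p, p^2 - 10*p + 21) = p - 3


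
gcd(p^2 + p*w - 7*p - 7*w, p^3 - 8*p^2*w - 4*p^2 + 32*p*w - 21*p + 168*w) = p - 7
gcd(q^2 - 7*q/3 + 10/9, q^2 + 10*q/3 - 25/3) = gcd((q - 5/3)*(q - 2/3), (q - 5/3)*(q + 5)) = q - 5/3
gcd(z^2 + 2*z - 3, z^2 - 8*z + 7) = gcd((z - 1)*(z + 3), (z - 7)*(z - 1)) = z - 1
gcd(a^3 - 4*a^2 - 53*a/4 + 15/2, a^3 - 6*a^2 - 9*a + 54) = a - 6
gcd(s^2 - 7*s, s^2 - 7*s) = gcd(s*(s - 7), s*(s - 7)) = s^2 - 7*s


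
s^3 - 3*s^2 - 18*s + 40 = (s - 5)*(s - 2)*(s + 4)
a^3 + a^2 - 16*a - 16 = (a - 4)*(a + 1)*(a + 4)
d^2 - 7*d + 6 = (d - 6)*(d - 1)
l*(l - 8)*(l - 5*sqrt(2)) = l^3 - 8*l^2 - 5*sqrt(2)*l^2 + 40*sqrt(2)*l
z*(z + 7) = z^2 + 7*z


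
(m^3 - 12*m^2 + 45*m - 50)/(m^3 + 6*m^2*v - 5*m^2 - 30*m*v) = (m^2 - 7*m + 10)/(m*(m + 6*v))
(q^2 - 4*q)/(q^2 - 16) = q/(q + 4)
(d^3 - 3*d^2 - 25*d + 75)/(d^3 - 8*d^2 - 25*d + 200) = (d - 3)/(d - 8)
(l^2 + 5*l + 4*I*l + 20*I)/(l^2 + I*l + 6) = (l^2 + l*(5 + 4*I) + 20*I)/(l^2 + I*l + 6)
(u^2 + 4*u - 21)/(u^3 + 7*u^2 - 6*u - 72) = (u + 7)/(u^2 + 10*u + 24)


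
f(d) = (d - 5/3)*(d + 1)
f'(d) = 2*d - 2/3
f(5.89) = 29.10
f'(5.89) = 11.11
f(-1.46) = 1.44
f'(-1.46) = -3.59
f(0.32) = -1.78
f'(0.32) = -0.03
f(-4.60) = 22.56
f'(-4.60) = -9.87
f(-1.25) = 0.73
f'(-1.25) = -3.17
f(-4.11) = 17.97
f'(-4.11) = -8.89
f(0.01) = -1.67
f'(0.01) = -0.65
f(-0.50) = -1.08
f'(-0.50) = -1.67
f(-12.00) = 150.33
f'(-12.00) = -24.67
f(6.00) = 30.33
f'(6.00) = 11.33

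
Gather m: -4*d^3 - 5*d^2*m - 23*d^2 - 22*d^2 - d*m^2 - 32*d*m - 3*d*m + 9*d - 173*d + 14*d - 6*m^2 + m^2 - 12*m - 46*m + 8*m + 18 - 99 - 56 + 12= -4*d^3 - 45*d^2 - 150*d + m^2*(-d - 5) + m*(-5*d^2 - 35*d - 50) - 125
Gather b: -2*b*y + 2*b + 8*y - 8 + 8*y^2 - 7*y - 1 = b*(2 - 2*y) + 8*y^2 + y - 9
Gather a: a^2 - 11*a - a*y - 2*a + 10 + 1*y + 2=a^2 + a*(-y - 13) + y + 12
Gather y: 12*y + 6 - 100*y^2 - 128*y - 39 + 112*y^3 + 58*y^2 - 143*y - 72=112*y^3 - 42*y^2 - 259*y - 105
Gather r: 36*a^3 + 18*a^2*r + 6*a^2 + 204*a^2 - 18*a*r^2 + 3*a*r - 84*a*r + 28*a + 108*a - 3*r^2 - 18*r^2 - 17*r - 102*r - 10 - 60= 36*a^3 + 210*a^2 + 136*a + r^2*(-18*a - 21) + r*(18*a^2 - 81*a - 119) - 70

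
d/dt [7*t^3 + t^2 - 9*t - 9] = 21*t^2 + 2*t - 9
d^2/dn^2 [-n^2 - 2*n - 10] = -2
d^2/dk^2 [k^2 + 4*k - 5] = 2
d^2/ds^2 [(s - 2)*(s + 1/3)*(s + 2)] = 6*s + 2/3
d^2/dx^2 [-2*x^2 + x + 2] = -4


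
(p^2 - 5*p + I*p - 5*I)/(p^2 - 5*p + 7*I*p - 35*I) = (p + I)/(p + 7*I)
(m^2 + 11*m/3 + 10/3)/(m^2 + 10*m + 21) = (3*m^2 + 11*m + 10)/(3*(m^2 + 10*m + 21))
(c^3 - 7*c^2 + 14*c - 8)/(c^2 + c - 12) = (c^3 - 7*c^2 + 14*c - 8)/(c^2 + c - 12)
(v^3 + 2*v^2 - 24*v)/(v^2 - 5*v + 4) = v*(v + 6)/(v - 1)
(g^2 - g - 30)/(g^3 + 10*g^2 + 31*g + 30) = (g - 6)/(g^2 + 5*g + 6)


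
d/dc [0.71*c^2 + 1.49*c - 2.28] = 1.42*c + 1.49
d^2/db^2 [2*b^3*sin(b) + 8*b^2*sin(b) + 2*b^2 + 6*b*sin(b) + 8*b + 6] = -2*b^3*sin(b) - 8*b^2*sin(b) + 12*b^2*cos(b) + 6*b*sin(b) + 32*b*cos(b) + 16*sin(b) + 12*cos(b) + 4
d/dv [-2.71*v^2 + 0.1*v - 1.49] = 0.1 - 5.42*v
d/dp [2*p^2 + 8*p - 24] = 4*p + 8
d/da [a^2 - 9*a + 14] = 2*a - 9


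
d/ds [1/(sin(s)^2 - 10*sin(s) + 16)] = 2*(5 - sin(s))*cos(s)/(sin(s)^2 - 10*sin(s) + 16)^2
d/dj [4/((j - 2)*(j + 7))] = 4*(-2*j - 5)/(j^4 + 10*j^3 - 3*j^2 - 140*j + 196)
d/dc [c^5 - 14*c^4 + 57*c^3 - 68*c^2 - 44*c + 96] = 5*c^4 - 56*c^3 + 171*c^2 - 136*c - 44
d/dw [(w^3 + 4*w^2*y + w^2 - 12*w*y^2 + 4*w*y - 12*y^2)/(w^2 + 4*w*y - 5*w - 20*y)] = (-(2*w + 4*y - 5)*(w^3 + 4*w^2*y + w^2 - 12*w*y^2 + 4*w*y - 12*y^2) + (w^2 + 4*w*y - 5*w - 20*y)*(3*w^2 + 8*w*y + 2*w - 12*y^2 + 4*y))/(w^2 + 4*w*y - 5*w - 20*y)^2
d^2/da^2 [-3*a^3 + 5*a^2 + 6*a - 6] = 10 - 18*a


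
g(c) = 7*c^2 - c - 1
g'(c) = 14*c - 1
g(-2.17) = 34.13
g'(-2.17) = -31.38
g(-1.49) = 16.03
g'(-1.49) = -21.86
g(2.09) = 27.49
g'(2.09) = 28.26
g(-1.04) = 7.61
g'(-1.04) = -15.56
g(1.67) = 16.85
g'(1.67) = 22.38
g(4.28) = 122.95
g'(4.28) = 58.92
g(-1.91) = 26.45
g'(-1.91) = -27.74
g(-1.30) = 12.13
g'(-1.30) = -19.20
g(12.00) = 995.00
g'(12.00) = 167.00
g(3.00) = 59.00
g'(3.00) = 41.00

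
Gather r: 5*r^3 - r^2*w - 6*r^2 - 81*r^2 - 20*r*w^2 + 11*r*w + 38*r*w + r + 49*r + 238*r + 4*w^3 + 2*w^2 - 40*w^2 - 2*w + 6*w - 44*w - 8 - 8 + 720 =5*r^3 + r^2*(-w - 87) + r*(-20*w^2 + 49*w + 288) + 4*w^3 - 38*w^2 - 40*w + 704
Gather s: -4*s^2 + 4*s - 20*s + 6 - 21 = -4*s^2 - 16*s - 15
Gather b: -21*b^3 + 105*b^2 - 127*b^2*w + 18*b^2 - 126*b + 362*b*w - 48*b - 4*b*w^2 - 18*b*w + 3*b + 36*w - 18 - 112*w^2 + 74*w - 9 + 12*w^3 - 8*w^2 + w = -21*b^3 + b^2*(123 - 127*w) + b*(-4*w^2 + 344*w - 171) + 12*w^3 - 120*w^2 + 111*w - 27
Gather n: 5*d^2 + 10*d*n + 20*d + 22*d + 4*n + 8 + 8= 5*d^2 + 42*d + n*(10*d + 4) + 16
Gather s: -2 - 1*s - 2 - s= -2*s - 4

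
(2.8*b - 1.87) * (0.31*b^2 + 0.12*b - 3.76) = 0.868*b^3 - 0.2437*b^2 - 10.7524*b + 7.0312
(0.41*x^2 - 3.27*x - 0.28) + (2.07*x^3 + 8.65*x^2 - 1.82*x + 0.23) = 2.07*x^3 + 9.06*x^2 - 5.09*x - 0.05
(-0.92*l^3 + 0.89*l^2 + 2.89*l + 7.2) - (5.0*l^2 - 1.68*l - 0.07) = -0.92*l^3 - 4.11*l^2 + 4.57*l + 7.27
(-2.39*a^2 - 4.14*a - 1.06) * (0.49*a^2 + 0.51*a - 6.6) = -1.1711*a^4 - 3.2475*a^3 + 13.1432*a^2 + 26.7834*a + 6.996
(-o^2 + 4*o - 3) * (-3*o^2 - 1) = 3*o^4 - 12*o^3 + 10*o^2 - 4*o + 3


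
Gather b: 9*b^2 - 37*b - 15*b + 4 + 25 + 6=9*b^2 - 52*b + 35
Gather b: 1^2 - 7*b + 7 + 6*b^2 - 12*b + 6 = 6*b^2 - 19*b + 14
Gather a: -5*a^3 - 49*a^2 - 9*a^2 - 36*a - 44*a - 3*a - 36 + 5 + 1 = -5*a^3 - 58*a^2 - 83*a - 30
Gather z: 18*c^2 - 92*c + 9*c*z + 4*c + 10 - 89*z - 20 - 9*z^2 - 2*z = 18*c^2 - 88*c - 9*z^2 + z*(9*c - 91) - 10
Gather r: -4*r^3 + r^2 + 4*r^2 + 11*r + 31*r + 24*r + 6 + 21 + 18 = -4*r^3 + 5*r^2 + 66*r + 45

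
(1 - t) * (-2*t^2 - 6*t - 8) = 2*t^3 + 4*t^2 + 2*t - 8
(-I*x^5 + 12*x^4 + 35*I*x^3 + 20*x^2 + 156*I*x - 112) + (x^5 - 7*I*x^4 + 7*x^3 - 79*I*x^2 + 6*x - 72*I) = x^5 - I*x^5 + 12*x^4 - 7*I*x^4 + 7*x^3 + 35*I*x^3 + 20*x^2 - 79*I*x^2 + 6*x + 156*I*x - 112 - 72*I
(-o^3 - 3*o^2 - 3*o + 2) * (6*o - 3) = -6*o^4 - 15*o^3 - 9*o^2 + 21*o - 6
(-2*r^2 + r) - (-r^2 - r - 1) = -r^2 + 2*r + 1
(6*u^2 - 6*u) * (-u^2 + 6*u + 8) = -6*u^4 + 42*u^3 + 12*u^2 - 48*u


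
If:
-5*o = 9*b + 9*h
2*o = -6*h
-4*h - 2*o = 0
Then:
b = 0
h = 0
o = 0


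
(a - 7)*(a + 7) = a^2 - 49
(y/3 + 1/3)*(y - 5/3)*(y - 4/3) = y^3/3 - 2*y^2/3 - 7*y/27 + 20/27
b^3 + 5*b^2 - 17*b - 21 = (b - 3)*(b + 1)*(b + 7)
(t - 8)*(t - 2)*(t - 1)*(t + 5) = t^4 - 6*t^3 - 29*t^2 + 114*t - 80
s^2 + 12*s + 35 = (s + 5)*(s + 7)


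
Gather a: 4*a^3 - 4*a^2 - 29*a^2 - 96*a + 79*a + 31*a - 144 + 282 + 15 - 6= 4*a^3 - 33*a^2 + 14*a + 147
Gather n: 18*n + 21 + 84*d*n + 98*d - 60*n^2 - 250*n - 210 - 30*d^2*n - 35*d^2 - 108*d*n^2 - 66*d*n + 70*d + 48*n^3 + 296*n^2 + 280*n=-35*d^2 + 168*d + 48*n^3 + n^2*(236 - 108*d) + n*(-30*d^2 + 18*d + 48) - 189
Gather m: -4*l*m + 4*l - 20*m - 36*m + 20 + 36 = 4*l + m*(-4*l - 56) + 56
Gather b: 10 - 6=4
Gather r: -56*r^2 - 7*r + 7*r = -56*r^2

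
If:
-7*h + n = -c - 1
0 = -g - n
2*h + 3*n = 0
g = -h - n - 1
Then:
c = -26/3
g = -2/3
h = -1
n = 2/3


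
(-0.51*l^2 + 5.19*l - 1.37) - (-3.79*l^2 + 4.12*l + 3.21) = 3.28*l^2 + 1.07*l - 4.58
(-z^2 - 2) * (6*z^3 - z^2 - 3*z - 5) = -6*z^5 + z^4 - 9*z^3 + 7*z^2 + 6*z + 10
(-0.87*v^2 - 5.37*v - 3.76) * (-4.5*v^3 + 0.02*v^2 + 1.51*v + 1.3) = 3.915*v^5 + 24.1476*v^4 + 15.4989*v^3 - 9.3149*v^2 - 12.6586*v - 4.888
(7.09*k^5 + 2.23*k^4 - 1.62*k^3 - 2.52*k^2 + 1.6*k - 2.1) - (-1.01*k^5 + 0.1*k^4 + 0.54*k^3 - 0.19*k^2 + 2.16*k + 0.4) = 8.1*k^5 + 2.13*k^4 - 2.16*k^3 - 2.33*k^2 - 0.56*k - 2.5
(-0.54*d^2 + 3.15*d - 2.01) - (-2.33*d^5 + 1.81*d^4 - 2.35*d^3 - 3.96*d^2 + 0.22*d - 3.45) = 2.33*d^5 - 1.81*d^4 + 2.35*d^3 + 3.42*d^2 + 2.93*d + 1.44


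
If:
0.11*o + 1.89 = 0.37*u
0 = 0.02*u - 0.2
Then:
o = 16.45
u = 10.00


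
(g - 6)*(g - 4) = g^2 - 10*g + 24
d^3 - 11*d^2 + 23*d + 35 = (d - 7)*(d - 5)*(d + 1)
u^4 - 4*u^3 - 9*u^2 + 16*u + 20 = (u - 5)*(u - 2)*(u + 1)*(u + 2)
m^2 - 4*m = m*(m - 4)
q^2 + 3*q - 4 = (q - 1)*(q + 4)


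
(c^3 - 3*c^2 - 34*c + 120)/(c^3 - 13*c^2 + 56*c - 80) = (c + 6)/(c - 4)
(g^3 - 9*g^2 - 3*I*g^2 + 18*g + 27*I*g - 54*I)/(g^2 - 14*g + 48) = (g^2 - 3*g*(1 + I) + 9*I)/(g - 8)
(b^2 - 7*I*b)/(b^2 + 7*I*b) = (b - 7*I)/(b + 7*I)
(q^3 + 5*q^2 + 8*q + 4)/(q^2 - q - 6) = (q^2 + 3*q + 2)/(q - 3)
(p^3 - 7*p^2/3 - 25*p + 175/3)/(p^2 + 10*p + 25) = (3*p^2 - 22*p + 35)/(3*(p + 5))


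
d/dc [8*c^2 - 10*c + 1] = 16*c - 10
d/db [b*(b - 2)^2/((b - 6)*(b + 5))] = (b^4 - 2*b^3 - 90*b^2 + 240*b - 120)/(b^4 - 2*b^3 - 59*b^2 + 60*b + 900)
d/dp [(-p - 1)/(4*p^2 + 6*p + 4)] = (2*p^2 + 4*p + 1)/(2*(4*p^4 + 12*p^3 + 17*p^2 + 12*p + 4))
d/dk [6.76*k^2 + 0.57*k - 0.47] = 13.52*k + 0.57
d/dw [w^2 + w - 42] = 2*w + 1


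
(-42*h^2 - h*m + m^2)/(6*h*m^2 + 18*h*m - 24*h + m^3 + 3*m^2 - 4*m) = (-7*h + m)/(m^2 + 3*m - 4)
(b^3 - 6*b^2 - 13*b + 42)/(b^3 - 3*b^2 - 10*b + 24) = (b - 7)/(b - 4)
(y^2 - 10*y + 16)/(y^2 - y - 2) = (y - 8)/(y + 1)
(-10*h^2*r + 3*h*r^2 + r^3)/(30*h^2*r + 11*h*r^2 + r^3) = (-2*h + r)/(6*h + r)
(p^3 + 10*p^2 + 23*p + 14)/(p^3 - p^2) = (p^3 + 10*p^2 + 23*p + 14)/(p^2*(p - 1))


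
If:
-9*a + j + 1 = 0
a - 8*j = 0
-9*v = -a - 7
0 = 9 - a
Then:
No Solution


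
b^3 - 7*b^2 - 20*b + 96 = (b - 8)*(b - 3)*(b + 4)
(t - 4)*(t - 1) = t^2 - 5*t + 4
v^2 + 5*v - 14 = (v - 2)*(v + 7)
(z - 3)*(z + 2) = z^2 - z - 6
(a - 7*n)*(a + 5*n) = a^2 - 2*a*n - 35*n^2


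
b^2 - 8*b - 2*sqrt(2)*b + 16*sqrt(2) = (b - 8)*(b - 2*sqrt(2))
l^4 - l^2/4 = l^2*(l - 1/2)*(l + 1/2)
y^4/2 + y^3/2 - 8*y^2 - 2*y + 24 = (y/2 + 1)*(y - 3)*(y - 2)*(y + 4)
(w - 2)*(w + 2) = w^2 - 4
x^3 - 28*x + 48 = (x - 4)*(x - 2)*(x + 6)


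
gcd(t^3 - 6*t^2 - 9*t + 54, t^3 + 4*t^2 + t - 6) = t + 3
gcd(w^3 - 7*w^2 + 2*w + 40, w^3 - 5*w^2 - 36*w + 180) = w - 5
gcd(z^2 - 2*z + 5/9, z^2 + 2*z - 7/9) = z - 1/3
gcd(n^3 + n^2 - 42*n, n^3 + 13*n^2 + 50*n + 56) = n + 7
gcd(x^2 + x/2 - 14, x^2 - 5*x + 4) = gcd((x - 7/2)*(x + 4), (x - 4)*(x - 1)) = 1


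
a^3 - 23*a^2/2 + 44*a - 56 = (a - 4)^2*(a - 7/2)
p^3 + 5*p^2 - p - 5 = (p - 1)*(p + 1)*(p + 5)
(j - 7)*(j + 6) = j^2 - j - 42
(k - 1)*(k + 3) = k^2 + 2*k - 3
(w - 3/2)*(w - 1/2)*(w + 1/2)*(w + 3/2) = w^4 - 5*w^2/2 + 9/16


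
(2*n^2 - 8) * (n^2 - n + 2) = 2*n^4 - 2*n^3 - 4*n^2 + 8*n - 16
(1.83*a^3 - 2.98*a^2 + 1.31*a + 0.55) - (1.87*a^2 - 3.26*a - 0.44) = 1.83*a^3 - 4.85*a^2 + 4.57*a + 0.99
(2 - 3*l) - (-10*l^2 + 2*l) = 10*l^2 - 5*l + 2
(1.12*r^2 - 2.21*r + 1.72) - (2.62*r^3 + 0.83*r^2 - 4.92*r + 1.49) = -2.62*r^3 + 0.29*r^2 + 2.71*r + 0.23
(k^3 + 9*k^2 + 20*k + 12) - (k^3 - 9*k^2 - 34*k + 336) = 18*k^2 + 54*k - 324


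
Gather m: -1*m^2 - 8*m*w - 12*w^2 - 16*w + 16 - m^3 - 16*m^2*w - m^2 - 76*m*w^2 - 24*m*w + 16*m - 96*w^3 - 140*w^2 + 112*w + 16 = -m^3 + m^2*(-16*w - 2) + m*(-76*w^2 - 32*w + 16) - 96*w^3 - 152*w^2 + 96*w + 32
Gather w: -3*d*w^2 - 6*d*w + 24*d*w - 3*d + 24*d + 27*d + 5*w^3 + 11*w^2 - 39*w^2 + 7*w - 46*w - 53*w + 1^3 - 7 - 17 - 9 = 48*d + 5*w^3 + w^2*(-3*d - 28) + w*(18*d - 92) - 32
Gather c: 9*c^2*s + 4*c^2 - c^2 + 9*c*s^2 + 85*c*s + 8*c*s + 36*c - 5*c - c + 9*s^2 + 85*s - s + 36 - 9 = c^2*(9*s + 3) + c*(9*s^2 + 93*s + 30) + 9*s^2 + 84*s + 27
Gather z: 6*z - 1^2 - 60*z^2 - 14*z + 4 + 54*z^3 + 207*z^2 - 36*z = 54*z^3 + 147*z^2 - 44*z + 3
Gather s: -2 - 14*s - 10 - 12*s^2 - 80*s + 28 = -12*s^2 - 94*s + 16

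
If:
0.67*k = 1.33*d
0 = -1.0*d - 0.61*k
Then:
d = 0.00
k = 0.00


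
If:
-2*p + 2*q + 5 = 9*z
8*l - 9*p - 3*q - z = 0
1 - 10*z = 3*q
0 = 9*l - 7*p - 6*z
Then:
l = 1696/1949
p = 1770/1949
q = -947/1949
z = 479/1949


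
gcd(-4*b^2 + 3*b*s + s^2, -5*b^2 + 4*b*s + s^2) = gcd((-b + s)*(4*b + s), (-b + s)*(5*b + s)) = -b + s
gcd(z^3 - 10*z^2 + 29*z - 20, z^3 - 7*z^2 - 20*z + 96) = 1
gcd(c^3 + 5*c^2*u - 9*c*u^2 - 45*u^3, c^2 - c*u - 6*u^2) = -c + 3*u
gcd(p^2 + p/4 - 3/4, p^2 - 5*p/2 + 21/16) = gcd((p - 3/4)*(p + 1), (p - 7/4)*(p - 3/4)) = p - 3/4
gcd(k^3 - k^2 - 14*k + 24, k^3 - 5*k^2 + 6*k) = k^2 - 5*k + 6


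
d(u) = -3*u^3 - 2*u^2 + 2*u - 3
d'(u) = -9*u^2 - 4*u + 2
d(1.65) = -18.62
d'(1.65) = -29.10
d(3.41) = -138.39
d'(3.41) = -116.29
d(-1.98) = 8.49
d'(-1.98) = -25.36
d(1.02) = -6.22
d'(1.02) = -11.44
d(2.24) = -42.27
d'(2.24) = -52.12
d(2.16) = -38.24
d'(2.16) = -48.63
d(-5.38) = 395.51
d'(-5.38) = -236.98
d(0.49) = -2.85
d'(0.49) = -2.12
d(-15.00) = 9642.00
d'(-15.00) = -1963.00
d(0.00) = -3.00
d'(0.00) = 2.00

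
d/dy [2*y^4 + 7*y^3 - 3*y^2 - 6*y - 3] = 8*y^3 + 21*y^2 - 6*y - 6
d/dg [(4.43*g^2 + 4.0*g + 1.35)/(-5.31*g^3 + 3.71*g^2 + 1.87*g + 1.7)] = (23.5233*g^4 + 42.48*g^3 + 14.9496*g^2 + 5.045*g + 4.2755)/(28.1961*g^6 - 39.4002*g^5 - 6.0953*g^4 - 4.1786*g^3 + 16.1109*g^2 + 6.358*g + 2.89)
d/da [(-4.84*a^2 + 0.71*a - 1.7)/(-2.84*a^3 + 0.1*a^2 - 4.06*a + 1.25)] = (-13.7456*a^4 + 4.0328*a^3 + 5.09539999999999*a^2 - 11.76*a - 6.0145)/(8.0656*a^6 - 0.568*a^5 + 23.0708*a^4 - 7.912*a^3 + 16.7336*a^2 - 10.15*a + 1.5625)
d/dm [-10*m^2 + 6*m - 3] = 6 - 20*m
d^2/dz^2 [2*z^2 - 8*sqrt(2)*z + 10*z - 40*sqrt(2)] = 4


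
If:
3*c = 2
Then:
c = 2/3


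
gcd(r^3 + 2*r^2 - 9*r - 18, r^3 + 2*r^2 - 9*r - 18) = r^3 + 2*r^2 - 9*r - 18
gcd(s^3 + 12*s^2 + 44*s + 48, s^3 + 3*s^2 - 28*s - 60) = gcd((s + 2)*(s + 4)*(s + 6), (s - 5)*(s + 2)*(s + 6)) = s^2 + 8*s + 12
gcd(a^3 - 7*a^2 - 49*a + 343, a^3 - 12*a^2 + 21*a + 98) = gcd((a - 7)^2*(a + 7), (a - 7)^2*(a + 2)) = a^2 - 14*a + 49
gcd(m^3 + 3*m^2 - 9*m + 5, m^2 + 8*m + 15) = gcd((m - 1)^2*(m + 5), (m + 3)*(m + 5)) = m + 5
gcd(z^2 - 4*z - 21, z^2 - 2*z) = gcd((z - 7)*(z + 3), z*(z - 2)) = 1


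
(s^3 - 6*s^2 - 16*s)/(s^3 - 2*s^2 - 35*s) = (-s^2 + 6*s + 16)/(-s^2 + 2*s + 35)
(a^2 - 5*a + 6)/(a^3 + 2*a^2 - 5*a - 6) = (a - 3)/(a^2 + 4*a + 3)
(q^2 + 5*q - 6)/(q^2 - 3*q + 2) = (q + 6)/(q - 2)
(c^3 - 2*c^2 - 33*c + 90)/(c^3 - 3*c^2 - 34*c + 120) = (c - 3)/(c - 4)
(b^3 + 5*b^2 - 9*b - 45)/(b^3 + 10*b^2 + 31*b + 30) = (b - 3)/(b + 2)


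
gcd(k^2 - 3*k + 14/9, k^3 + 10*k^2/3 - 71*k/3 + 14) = k - 2/3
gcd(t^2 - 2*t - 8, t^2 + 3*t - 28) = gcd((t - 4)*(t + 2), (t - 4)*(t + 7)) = t - 4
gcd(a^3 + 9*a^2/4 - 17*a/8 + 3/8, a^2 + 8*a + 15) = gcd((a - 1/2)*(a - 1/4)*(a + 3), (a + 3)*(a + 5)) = a + 3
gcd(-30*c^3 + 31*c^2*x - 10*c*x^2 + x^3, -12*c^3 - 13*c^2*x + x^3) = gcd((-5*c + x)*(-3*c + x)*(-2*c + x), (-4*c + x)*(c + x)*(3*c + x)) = 1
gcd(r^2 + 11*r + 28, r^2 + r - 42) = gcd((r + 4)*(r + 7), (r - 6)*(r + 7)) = r + 7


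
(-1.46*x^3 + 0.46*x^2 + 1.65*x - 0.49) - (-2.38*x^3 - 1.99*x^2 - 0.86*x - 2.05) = 0.92*x^3 + 2.45*x^2 + 2.51*x + 1.56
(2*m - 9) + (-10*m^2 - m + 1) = -10*m^2 + m - 8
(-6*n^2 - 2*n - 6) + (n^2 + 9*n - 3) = -5*n^2 + 7*n - 9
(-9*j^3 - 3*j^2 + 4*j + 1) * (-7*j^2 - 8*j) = 63*j^5 + 93*j^4 - 4*j^3 - 39*j^2 - 8*j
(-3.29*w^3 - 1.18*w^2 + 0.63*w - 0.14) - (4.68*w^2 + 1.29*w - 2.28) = -3.29*w^3 - 5.86*w^2 - 0.66*w + 2.14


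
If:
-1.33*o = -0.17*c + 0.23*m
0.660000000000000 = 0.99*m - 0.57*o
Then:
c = 8.60249554367201*o + 0.901960784313726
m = 0.575757575757576*o + 0.666666666666667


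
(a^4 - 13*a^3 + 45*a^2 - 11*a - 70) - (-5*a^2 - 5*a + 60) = a^4 - 13*a^3 + 50*a^2 - 6*a - 130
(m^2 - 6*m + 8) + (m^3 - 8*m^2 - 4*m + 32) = m^3 - 7*m^2 - 10*m + 40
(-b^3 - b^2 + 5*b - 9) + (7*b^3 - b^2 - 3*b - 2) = 6*b^3 - 2*b^2 + 2*b - 11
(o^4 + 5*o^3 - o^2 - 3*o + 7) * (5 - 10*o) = -10*o^5 - 45*o^4 + 35*o^3 + 25*o^2 - 85*o + 35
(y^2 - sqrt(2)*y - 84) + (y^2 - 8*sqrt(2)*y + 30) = 2*y^2 - 9*sqrt(2)*y - 54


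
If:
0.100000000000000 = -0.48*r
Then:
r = -0.21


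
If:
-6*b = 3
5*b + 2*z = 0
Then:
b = -1/2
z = 5/4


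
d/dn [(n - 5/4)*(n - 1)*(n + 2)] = 3*n^2 - n/2 - 13/4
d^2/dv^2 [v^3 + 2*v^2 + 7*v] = 6*v + 4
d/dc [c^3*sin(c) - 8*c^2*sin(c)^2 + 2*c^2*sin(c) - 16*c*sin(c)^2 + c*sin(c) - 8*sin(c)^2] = c^3*cos(c) + 3*c^2*sin(c) - 8*c^2*sin(2*c) + 2*c^2*cos(c) + 4*c*sin(c) - 8*c*sin(2*c) + c*cos(c) + 8*sqrt(2)*c*cos(2*c + pi/4) - 8*c + sin(c) + 8*sqrt(2)*cos(2*c + pi/4) - 8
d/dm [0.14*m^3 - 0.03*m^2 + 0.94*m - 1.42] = 0.42*m^2 - 0.06*m + 0.94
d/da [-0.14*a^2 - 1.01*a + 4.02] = -0.28*a - 1.01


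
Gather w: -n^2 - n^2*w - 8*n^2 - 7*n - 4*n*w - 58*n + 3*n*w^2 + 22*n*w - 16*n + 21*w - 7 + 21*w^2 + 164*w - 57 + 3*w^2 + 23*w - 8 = -9*n^2 - 81*n + w^2*(3*n + 24) + w*(-n^2 + 18*n + 208) - 72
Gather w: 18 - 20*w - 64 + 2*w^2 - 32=2*w^2 - 20*w - 78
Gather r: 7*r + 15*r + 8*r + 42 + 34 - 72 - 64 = 30*r - 60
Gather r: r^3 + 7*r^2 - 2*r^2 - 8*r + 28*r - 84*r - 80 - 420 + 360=r^3 + 5*r^2 - 64*r - 140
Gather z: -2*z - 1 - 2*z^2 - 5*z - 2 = -2*z^2 - 7*z - 3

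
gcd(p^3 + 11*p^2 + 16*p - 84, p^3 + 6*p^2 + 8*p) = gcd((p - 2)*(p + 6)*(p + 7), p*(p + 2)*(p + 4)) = 1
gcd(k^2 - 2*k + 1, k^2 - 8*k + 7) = k - 1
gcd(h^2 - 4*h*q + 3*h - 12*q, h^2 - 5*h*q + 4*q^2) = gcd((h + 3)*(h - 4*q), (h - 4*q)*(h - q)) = -h + 4*q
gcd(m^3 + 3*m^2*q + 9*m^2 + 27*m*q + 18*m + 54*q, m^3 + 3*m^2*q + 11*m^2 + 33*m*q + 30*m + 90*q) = m^2 + 3*m*q + 6*m + 18*q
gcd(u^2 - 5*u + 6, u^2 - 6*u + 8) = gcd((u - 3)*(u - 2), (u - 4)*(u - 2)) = u - 2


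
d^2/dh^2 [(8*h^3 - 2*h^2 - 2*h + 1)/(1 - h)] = 2*(-8*h^3 + 24*h^2 - 24*h + 3)/(h^3 - 3*h^2 + 3*h - 1)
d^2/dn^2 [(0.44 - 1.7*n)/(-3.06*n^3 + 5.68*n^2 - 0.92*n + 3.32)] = (95.50872*n^5 - 226.723968*n^4 + 222.481312*n^3 + 114.642816*n^2 - 205.372224*n + 26.234816)/(28.652616*n^9 - 159.555744*n^8 + 322.012368*n^7 - 372.453904*n^6 + 443.039712*n^5 - 391.834944*n^4 + 206.058272*n^3 - 196.25184*n^2 + 30.421824*n - 36.594368)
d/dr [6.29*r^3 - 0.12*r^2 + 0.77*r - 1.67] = 18.87*r^2 - 0.24*r + 0.77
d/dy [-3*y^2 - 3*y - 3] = -6*y - 3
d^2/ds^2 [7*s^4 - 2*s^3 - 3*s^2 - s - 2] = 84*s^2 - 12*s - 6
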